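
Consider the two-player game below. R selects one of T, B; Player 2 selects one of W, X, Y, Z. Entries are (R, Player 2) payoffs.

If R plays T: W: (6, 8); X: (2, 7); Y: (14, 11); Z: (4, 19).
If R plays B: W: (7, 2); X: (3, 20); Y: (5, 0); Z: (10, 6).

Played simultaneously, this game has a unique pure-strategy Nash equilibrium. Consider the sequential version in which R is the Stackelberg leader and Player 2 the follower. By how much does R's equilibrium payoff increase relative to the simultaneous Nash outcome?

Player 2 best-responds to each possible R move:
- T → Player 2 plays Z (best of 8, 7, 11, 19); R gets 4.
- B → Player 2 plays X (best of 2, 20, 0, 6); R gets 3.
R's induced payoffs are 4, 3, so R commits to T. Subgame-perfect outcome: (T, Z) with payoffs (4, 19).
Now find the simultaneous Nash equilibrium.
R's best replies: W→B; X→B; Y→T; Z→B.
Player 2's best replies: T→Z; B→X.
The unique mutual best reply is (B, X), giving (3, 20).
R's commitment gain: 4 − 3 = 1.

1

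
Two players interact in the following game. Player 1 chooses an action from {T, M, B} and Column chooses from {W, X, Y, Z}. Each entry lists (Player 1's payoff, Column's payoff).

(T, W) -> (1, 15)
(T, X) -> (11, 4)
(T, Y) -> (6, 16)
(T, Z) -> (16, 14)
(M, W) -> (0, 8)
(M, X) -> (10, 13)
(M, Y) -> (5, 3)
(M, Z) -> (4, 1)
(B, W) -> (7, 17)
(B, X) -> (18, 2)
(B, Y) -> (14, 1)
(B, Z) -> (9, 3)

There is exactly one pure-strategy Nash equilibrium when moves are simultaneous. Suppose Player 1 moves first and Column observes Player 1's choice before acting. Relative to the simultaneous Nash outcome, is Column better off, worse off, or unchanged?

worse off

Work backward from Column's decision.
- T: BR = Y, leader payoff 6.
- M: BR = X, leader payoff 10.
- B: BR = W, leader payoff 7.
Among 6, 10, 7, the best is 10 at M. Subgame-perfect outcome: (M, X) with payoffs (10, 13).
For the simultaneous game, intersect best replies.
Player 1's best replies: W→B; X→B; Y→B; Z→T.
Column's best replies: T→Y; M→X; B→W.
Only (B, W) has each player best-responding; Nash payoffs (7, 17).
Column earns 13 sequentially versus 17 at the Nash outcome: worse off.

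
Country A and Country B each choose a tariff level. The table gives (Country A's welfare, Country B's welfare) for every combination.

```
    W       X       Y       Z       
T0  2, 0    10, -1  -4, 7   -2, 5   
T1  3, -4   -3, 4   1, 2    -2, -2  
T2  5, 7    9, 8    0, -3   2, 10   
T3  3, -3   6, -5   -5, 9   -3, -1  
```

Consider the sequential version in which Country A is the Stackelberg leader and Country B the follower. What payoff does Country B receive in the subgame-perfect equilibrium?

Backward induction with Country A moving first.
- T0: Country B compares 0, -1, 7, 5 and picks Y; Country A would get -4.
- T1: Country B compares -4, 4, 2, -2 and picks X; Country A would get -3.
- T2: Country B compares 7, 8, -3, 10 and picks Z; Country A would get 2.
- T3: Country B compares -3, -5, 9, -1 and picks Y; Country A would get -5.
Among -4, -3, 2, -5, the best is 2 at T2. Subgame-perfect outcome: (T2, Z) with payoffs (2, 10).

10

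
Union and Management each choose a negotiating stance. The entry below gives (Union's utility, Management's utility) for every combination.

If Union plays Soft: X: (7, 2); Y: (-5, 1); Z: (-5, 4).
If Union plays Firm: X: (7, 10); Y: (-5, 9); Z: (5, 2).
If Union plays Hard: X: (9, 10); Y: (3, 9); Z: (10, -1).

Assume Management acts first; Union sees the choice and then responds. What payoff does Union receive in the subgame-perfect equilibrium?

9

Work backward from Union's decision.
- X: BR = Hard, leader payoff 10.
- Y: BR = Hard, leader payoff 9.
- Z: BR = Hard, leader payoff -1.
Among 10, 9, -1, the best is 10 at X. Subgame-perfect outcome: (Hard, X) with payoffs (9, 10).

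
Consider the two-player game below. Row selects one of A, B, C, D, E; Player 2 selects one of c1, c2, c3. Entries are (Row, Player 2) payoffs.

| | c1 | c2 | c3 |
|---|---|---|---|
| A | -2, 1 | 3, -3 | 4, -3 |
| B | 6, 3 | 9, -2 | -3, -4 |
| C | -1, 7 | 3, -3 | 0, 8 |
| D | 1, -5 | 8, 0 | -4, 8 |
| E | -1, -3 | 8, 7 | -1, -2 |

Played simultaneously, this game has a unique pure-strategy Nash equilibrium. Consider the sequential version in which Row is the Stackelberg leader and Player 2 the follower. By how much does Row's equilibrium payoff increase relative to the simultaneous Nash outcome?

Player 2 best-responds to each possible Row move:
- A: BR = c1, leader payoff -2.
- B: BR = c1, leader payoff 6.
- C: BR = c3, leader payoff 0.
- D: BR = c3, leader payoff -4.
- E: BR = c2, leader payoff 8.
Row's induced payoffs are -2, 6, 0, -4, 8, so Row commits to E. Subgame-perfect outcome: (E, c2) with payoffs (8, 7).
For the simultaneous game, intersect best replies.
Row's best replies: c1→B; c2→B; c3→A.
Player 2's best replies: A→c1; B→c1; C→c3; D→c3; E→c2.
Only (B, c1) has each player best-responding; Nash payoffs (6, 3).
Row's commitment gain: 8 − 6 = 2.

2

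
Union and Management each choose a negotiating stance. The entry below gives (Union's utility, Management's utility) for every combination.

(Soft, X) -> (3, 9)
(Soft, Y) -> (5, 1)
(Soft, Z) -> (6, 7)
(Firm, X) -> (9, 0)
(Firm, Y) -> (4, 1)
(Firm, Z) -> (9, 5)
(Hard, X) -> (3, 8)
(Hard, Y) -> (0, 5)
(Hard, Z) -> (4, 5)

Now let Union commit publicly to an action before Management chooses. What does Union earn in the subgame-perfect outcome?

9

Solve by backward induction (Union leads).
- Soft: BR = X, leader payoff 3.
- Firm: BR = Z, leader payoff 9.
- Hard: BR = X, leader payoff 3.
Union's induced payoffs are 3, 9, 3, so Union commits to Firm. Subgame-perfect outcome: (Firm, Z) with payoffs (9, 5).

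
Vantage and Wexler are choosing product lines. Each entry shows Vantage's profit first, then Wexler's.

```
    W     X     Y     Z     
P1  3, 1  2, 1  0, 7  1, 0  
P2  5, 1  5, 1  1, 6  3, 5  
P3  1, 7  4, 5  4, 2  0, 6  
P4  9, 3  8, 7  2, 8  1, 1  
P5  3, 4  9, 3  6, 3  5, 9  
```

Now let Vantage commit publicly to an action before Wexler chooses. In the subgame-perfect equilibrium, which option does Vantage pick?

Work backward from Wexler's decision.
- P1 → Wexler plays Y (best of 1, 1, 7, 0); Vantage gets 0.
- P2 → Wexler plays Y (best of 1, 1, 6, 5); Vantage gets 1.
- P3 → Wexler plays W (best of 7, 5, 2, 6); Vantage gets 1.
- P4 → Wexler plays Y (best of 3, 7, 8, 1); Vantage gets 2.
- P5 → Wexler plays Z (best of 4, 3, 3, 9); Vantage gets 5.
Maximizing over 0, 1, 1, 2, 5, Vantage chooses P5. Subgame-perfect outcome: (P5, Z) with payoffs (5, 9).

P5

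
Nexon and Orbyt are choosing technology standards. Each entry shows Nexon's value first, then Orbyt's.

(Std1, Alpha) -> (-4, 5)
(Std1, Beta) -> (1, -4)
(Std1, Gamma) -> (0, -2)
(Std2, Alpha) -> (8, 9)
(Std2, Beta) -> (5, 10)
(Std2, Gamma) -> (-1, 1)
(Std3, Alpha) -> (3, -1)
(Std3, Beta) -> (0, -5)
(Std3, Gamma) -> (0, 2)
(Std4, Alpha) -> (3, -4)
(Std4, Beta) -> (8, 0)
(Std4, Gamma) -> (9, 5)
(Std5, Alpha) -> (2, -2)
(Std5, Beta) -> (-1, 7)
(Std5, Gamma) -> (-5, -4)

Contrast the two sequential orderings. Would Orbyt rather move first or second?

first

If Nexon leads: Orbyt's best replies are Std1→Alpha, Std2→Beta, Std3→Gamma, Std4→Gamma, Std5→Beta; Nexon's induced payoffs -4, 5, 0, 9, -1; outcome (Std4, Gamma), payoffs (9, 5).
If Orbyt leads: Nexon's best replies are Alpha→Std2, Beta→Std4, Gamma→Std4; Orbyt's induced payoffs 9, 0, 5; outcome (Std2, Alpha), payoffs (8, 9).
Orbyt gets 9 moving first and 5 moving second, so Orbyt prefers to move first.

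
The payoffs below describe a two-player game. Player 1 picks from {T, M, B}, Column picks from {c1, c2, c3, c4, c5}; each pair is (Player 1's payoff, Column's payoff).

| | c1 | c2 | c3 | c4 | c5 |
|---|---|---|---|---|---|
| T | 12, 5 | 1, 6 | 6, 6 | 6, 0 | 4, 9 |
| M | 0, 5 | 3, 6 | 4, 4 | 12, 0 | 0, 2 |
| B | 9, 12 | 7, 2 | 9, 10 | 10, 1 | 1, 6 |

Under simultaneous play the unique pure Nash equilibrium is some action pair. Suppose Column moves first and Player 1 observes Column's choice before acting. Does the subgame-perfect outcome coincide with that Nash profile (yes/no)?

no

Work backward from Player 1's decision.
- c1 → Player 1 plays T (best of 12, 0, 9); Column gets 5.
- c2 → Player 1 plays B (best of 1, 3, 7); Column gets 2.
- c3 → Player 1 plays B (best of 6, 4, 9); Column gets 10.
- c4 → Player 1 plays M (best of 6, 12, 10); Column gets 0.
- c5 → Player 1 plays T (best of 4, 0, 1); Column gets 9.
Among 5, 2, 10, 0, 9, the best is 10 at c3. Subgame-perfect outcome: (B, c3) with payoffs (9, 10).
Under simultaneous play:
Player 1's best replies: c1→T; c2→B; c3→B; c4→M; c5→T.
Column's best replies: T→c5; M→c2; B→c1.
Only (T, c5) has each player best-responding; Nash payoffs (4, 9).
Sequential outcome (B, c3) differs from the Nash profile (T, c5).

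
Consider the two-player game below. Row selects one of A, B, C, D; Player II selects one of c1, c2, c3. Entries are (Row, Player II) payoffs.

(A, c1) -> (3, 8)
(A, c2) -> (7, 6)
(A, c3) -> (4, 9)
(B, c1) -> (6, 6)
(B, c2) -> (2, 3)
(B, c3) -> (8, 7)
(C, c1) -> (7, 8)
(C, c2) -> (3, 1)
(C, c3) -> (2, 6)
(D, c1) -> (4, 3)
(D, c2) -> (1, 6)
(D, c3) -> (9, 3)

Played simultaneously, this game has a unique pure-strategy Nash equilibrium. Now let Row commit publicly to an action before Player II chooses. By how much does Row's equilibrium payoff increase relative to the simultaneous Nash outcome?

1

Player II best-responds to each possible Row move:
- A: BR = c3, leader payoff 4.
- B: BR = c3, leader payoff 8.
- C: BR = c1, leader payoff 7.
- D: BR = c2, leader payoff 1.
Maximizing over 4, 8, 7, 1, Row chooses B. Subgame-perfect outcome: (B, c3) with payoffs (8, 7).
For the simultaneous game, intersect best replies.
Row's best replies: c1→C; c2→A; c3→D.
Player II's best replies: A→c3; B→c3; C→c1; D→c2.
Only (C, c1) has each player best-responding; Nash payoffs (7, 8).
Row's commitment gain: 8 − 7 = 1.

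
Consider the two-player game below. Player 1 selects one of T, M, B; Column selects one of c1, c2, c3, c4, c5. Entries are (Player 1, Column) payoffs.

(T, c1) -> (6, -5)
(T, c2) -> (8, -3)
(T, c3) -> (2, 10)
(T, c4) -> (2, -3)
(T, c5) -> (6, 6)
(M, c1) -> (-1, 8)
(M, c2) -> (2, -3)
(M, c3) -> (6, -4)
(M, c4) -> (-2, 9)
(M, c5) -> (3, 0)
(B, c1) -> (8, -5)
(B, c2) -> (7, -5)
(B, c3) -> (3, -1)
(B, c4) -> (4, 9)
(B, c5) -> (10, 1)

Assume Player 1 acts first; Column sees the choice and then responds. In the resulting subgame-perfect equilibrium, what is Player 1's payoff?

4

Column best-responds to each possible Player 1 move:
- T: BR = c3, leader payoff 2.
- M: BR = c4, leader payoff -2.
- B: BR = c4, leader payoff 4.
Maximizing over 2, -2, 4, Player 1 chooses B. Subgame-perfect outcome: (B, c4) with payoffs (4, 9).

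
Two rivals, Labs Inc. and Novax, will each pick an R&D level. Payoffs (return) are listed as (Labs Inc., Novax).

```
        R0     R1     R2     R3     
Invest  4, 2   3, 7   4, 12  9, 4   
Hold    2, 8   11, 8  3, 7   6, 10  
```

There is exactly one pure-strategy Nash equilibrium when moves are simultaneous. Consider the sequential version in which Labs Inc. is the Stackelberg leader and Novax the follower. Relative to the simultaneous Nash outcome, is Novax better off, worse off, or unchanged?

Backward induction with Labs Inc. moving first.
- Invest: Novax compares 2, 7, 12, 4 and picks R2; Labs Inc. would get 4.
- Hold: Novax compares 8, 8, 7, 10 and picks R3; Labs Inc. would get 6.
Maximizing over 4, 6, Labs Inc. chooses Hold. Subgame-perfect outcome: (Hold, R3) with payoffs (6, 10).
Now find the simultaneous Nash equilibrium.
Labs Inc.'s best replies: R0→Invest; R1→Hold; R2→Invest; R3→Invest.
Novax's best replies: Invest→R2; Hold→R3.
Only (Invest, R2) has each player best-responding; Nash payoffs (4, 12).
Novax earns 10 sequentially versus 12 at the Nash outcome: worse off.

worse off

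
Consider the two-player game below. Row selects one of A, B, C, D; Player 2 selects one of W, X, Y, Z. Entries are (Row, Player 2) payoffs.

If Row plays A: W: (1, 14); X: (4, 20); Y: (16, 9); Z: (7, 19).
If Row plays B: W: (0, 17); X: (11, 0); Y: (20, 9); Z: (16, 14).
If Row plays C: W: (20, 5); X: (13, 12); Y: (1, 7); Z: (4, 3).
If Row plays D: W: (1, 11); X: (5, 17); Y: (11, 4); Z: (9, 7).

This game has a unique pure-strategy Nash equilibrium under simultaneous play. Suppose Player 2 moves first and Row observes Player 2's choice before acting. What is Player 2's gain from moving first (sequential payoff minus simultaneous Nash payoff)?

2

Work backward from Row's decision.
- W: BR = C, leader payoff 5.
- X: BR = C, leader payoff 12.
- Y: BR = B, leader payoff 9.
- Z: BR = B, leader payoff 14.
Maximizing over 5, 12, 9, 14, Player 2 chooses Z. Subgame-perfect outcome: (B, Z) with payoffs (16, 14).
For the simultaneous game, intersect best replies.
Row's best replies: W→C; X→C; Y→B; Z→B.
Player 2's best replies: A→X; B→W; C→X; D→X.
The unique mutual best reply is (C, X), giving (13, 12).
Player 2's commitment gain: 14 − 12 = 2.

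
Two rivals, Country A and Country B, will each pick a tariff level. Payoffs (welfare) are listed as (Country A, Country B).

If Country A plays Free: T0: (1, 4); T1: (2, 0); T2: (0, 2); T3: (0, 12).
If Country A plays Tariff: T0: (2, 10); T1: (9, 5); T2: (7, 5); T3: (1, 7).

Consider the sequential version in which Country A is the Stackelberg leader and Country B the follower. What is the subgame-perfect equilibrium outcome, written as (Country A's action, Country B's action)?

(Tariff, T0)

Work backward from Country B's decision.
- Free: Country B compares 4, 0, 2, 12 and picks T3; Country A would get 0.
- Tariff: Country B compares 10, 5, 5, 7 and picks T0; Country A would get 2.
Country A's induced payoffs are 0, 2, so Country A commits to Tariff. Subgame-perfect outcome: (Tariff, T0) with payoffs (2, 10).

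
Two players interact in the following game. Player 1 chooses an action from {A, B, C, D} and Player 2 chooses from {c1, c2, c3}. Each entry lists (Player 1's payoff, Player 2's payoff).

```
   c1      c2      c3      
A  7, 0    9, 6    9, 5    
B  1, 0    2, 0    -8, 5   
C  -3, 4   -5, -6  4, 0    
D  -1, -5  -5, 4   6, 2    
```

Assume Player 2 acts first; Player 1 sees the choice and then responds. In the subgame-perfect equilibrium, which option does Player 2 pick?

Work backward from Player 1's decision.
- c1: Player 1 compares 7, 1, -3, -1 and picks A; Player 2 would get 0.
- c2: Player 1 compares 9, 2, -5, -5 and picks A; Player 2 would get 6.
- c3: Player 1 compares 9, -8, 4, 6 and picks A; Player 2 would get 5.
Maximizing over 0, 6, 5, Player 2 chooses c2. Subgame-perfect outcome: (A, c2) with payoffs (9, 6).

c2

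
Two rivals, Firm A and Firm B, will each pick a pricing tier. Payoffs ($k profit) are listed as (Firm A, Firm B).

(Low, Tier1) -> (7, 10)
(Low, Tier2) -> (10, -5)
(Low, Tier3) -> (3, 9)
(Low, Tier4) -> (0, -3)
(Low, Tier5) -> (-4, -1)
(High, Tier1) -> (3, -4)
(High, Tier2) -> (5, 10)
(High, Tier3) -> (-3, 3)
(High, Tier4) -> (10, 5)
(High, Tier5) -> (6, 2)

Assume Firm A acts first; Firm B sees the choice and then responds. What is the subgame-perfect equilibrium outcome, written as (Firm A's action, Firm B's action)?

Work backward from Firm B's decision.
- Low: BR = Tier1, leader payoff 7.
- High: BR = Tier2, leader payoff 5.
Maximizing over 7, 5, Firm A chooses Low. Subgame-perfect outcome: (Low, Tier1) with payoffs (7, 10).

(Low, Tier1)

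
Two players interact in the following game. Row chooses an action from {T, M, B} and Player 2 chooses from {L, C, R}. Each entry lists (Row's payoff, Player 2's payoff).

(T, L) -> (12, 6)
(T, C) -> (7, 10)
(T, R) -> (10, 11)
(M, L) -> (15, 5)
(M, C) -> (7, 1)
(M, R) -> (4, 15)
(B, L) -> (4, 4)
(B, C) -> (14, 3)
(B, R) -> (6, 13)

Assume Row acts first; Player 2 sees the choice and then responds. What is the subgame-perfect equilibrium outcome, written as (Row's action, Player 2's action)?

(T, R)

Player 2 best-responds to each possible Row move:
- T: BR = R, leader payoff 10.
- M: BR = R, leader payoff 4.
- B: BR = R, leader payoff 6.
Among 10, 4, 6, the best is 10 at T. Subgame-perfect outcome: (T, R) with payoffs (10, 11).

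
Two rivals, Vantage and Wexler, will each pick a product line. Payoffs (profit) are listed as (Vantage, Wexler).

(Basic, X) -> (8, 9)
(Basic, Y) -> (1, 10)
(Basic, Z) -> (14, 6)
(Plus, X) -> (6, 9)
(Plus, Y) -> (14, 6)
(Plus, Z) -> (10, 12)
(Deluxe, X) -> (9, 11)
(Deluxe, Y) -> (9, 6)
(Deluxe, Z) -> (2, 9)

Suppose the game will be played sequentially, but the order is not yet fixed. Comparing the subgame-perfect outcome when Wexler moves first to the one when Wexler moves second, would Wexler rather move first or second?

If Vantage leads: Wexler's best replies are Basic→Y, Plus→Z, Deluxe→X; Vantage's induced payoffs 1, 10, 9; outcome (Plus, Z), payoffs (10, 12).
If Wexler leads: Vantage's best replies are X→Deluxe, Y→Plus, Z→Basic; Wexler's induced payoffs 11, 6, 6; outcome (Deluxe, X), payoffs (9, 11).
Wexler gets 11 moving first and 12 moving second, so Wexler prefers to move second.

second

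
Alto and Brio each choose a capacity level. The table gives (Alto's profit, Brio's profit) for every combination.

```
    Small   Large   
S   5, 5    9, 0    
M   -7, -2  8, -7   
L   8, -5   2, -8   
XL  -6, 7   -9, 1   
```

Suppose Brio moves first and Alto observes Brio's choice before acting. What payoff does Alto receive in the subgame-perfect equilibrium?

Backward induction with Brio moving first.
- Small: BR = L, leader payoff -5.
- Large: BR = S, leader payoff 0.
Among -5, 0, the best is 0 at Large. Subgame-perfect outcome: (S, Large) with payoffs (9, 0).

9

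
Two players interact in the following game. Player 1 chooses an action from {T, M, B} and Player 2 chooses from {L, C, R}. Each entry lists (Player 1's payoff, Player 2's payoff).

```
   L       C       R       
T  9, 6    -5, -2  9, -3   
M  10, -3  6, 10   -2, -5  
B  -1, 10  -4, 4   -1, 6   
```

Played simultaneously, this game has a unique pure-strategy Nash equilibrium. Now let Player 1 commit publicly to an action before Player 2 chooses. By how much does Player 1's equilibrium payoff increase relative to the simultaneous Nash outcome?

Player 2 best-responds to each possible Player 1 move:
- T: BR = L, leader payoff 9.
- M: BR = C, leader payoff 6.
- B: BR = L, leader payoff -1.
Maximizing over 9, 6, -1, Player 1 chooses T. Subgame-perfect outcome: (T, L) with payoffs (9, 6).
Now find the simultaneous Nash equilibrium.
Player 1's best replies: L→M; C→M; R→T.
Player 2's best replies: T→L; M→C; B→L.
The unique mutual best reply is (M, C), giving (6, 10).
Player 1's commitment gain: 9 − 6 = 3.

3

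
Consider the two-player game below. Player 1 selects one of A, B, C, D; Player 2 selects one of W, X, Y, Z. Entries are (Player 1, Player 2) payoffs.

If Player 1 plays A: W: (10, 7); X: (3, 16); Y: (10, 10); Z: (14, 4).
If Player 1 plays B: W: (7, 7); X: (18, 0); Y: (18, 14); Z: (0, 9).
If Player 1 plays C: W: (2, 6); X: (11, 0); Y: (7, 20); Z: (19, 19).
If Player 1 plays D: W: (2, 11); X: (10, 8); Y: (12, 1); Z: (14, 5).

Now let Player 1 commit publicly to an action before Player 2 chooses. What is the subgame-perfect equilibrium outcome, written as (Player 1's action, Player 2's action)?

(B, Y)

Player 2 best-responds to each possible Player 1 move:
- A → Player 2 plays X (best of 7, 16, 10, 4); Player 1 gets 3.
- B → Player 2 plays Y (best of 7, 0, 14, 9); Player 1 gets 18.
- C → Player 2 plays Y (best of 6, 0, 20, 19); Player 1 gets 7.
- D → Player 2 plays W (best of 11, 8, 1, 5); Player 1 gets 2.
Among 3, 18, 7, 2, the best is 18 at B. Subgame-perfect outcome: (B, Y) with payoffs (18, 14).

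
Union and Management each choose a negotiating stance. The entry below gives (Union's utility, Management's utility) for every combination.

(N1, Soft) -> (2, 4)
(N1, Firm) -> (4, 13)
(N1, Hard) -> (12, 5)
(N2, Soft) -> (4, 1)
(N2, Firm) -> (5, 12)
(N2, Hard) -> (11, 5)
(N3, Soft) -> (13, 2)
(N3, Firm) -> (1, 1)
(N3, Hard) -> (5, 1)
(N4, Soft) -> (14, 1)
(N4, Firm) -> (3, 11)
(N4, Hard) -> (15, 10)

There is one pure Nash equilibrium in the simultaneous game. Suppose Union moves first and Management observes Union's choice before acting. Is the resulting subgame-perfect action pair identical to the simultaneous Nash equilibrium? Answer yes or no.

no

Backward induction with Union moving first.
- N1 → Management plays Firm (best of 4, 13, 5); Union gets 4.
- N2 → Management plays Firm (best of 1, 12, 5); Union gets 5.
- N3 → Management plays Soft (best of 2, 1, 1); Union gets 13.
- N4 → Management plays Firm (best of 1, 11, 10); Union gets 3.
Maximizing over 4, 5, 13, 3, Union chooses N3. Subgame-perfect outcome: (N3, Soft) with payoffs (13, 2).
For the simultaneous game, intersect best replies.
Union's best replies: Soft→N4; Firm→N2; Hard→N4.
Management's best replies: N1→Firm; N2→Firm; N3→Soft; N4→Firm.
The unique mutual best reply is (N2, Firm), giving (5, 12).
Sequential outcome (N3, Soft) differs from the Nash profile (N2, Firm).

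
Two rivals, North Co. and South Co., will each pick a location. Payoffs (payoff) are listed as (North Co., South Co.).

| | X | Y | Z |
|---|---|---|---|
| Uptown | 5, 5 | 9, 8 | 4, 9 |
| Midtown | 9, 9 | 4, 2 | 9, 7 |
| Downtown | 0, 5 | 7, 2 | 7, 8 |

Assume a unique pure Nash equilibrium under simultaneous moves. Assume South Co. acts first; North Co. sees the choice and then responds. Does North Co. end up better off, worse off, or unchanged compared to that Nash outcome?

Solve by backward induction (South Co. leads).
- X: BR = Midtown, leader payoff 9.
- Y: BR = Uptown, leader payoff 8.
- Z: BR = Midtown, leader payoff 7.
Maximizing over 9, 8, 7, South Co. chooses X. Subgame-perfect outcome: (Midtown, X) with payoffs (9, 9).
Now find the simultaneous Nash equilibrium.
North Co.'s best replies: X→Midtown; Y→Uptown; Z→Midtown.
South Co.'s best replies: Uptown→Z; Midtown→X; Downtown→Z.
The unique mutual best reply is (Midtown, X), giving (9, 9).
North Co. earns 9 sequentially versus 9 at the Nash outcome: unchanged.

unchanged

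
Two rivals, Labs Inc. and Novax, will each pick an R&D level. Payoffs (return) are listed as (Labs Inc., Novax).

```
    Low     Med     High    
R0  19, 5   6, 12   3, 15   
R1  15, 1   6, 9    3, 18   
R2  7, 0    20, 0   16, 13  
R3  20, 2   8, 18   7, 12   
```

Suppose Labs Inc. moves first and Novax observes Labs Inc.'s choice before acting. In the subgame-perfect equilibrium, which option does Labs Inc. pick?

Solve by backward induction (Labs Inc. leads).
- R0 → Novax plays High (best of 5, 12, 15); Labs Inc. gets 3.
- R1 → Novax plays High (best of 1, 9, 18); Labs Inc. gets 3.
- R2 → Novax plays High (best of 0, 0, 13); Labs Inc. gets 16.
- R3 → Novax plays Med (best of 2, 18, 12); Labs Inc. gets 8.
Maximizing over 3, 3, 16, 8, Labs Inc. chooses R2. Subgame-perfect outcome: (R2, High) with payoffs (16, 13).

R2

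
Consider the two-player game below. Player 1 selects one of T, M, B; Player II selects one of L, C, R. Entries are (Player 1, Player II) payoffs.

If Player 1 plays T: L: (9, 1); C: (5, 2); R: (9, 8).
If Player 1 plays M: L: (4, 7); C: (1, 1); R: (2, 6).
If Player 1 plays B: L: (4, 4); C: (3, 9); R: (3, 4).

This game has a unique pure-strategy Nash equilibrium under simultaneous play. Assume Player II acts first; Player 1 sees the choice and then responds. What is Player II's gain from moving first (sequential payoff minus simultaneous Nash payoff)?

Backward induction with Player II moving first.
- L: BR = T, leader payoff 1.
- C: BR = T, leader payoff 2.
- R: BR = T, leader payoff 8.
Maximizing over 1, 2, 8, Player II chooses R. Subgame-perfect outcome: (T, R) with payoffs (9, 8).
Now find the simultaneous Nash equilibrium.
Player 1's best replies: L→T; C→T; R→T.
Player II's best replies: T→R; M→L; B→C.
Only (T, R) has each player best-responding; Nash payoffs (9, 8).
Player II's commitment gain: 8 − 8 = 0.

0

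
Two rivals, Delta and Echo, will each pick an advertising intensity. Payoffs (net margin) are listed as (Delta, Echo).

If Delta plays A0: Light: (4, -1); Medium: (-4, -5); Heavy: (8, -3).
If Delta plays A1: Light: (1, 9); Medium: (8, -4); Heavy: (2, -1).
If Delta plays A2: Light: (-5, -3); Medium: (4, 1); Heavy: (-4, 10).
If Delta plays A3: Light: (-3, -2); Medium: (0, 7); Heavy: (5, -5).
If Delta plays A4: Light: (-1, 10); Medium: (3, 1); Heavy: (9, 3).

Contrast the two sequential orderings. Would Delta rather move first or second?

second

If Delta leads: Echo's best replies are A0→Light, A1→Light, A2→Heavy, A3→Medium, A4→Light; Delta's induced payoffs 4, 1, -4, 0, -1; outcome (A0, Light), payoffs (4, -1).
If Echo leads: Delta's best replies are Light→A0, Medium→A1, Heavy→A4; Echo's induced payoffs -1, -4, 3; outcome (A4, Heavy), payoffs (9, 3).
Delta gets 4 moving first and 9 moving second, so Delta prefers to move second.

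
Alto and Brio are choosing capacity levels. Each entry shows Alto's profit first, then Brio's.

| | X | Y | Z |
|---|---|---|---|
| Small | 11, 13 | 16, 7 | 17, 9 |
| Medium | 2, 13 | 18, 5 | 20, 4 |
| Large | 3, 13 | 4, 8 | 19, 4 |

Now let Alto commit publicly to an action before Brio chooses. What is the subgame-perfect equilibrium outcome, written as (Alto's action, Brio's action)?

(Small, X)

Solve by backward induction (Alto leads).
- Small: BR = X, leader payoff 11.
- Medium: BR = X, leader payoff 2.
- Large: BR = X, leader payoff 3.
Alto's induced payoffs are 11, 2, 3, so Alto commits to Small. Subgame-perfect outcome: (Small, X) with payoffs (11, 13).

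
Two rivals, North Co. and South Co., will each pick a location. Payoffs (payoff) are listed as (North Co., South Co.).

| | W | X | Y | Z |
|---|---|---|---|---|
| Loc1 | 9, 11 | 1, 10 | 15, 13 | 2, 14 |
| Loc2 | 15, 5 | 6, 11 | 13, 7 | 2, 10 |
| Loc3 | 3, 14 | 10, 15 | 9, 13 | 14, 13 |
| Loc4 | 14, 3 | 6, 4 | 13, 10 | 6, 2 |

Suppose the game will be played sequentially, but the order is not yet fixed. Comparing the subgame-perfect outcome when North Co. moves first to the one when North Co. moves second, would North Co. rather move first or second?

first

If North Co. leads: South Co.'s best replies are Loc1→Z, Loc2→X, Loc3→X, Loc4→Y; North Co.'s induced payoffs 2, 6, 10, 13; outcome (Loc4, Y), payoffs (13, 10).
If South Co. leads: North Co.'s best replies are W→Loc2, X→Loc3, Y→Loc1, Z→Loc3; South Co.'s induced payoffs 5, 15, 13, 13; outcome (Loc3, X), payoffs (10, 15).
North Co. gets 13 moving first and 10 moving second, so North Co. prefers to move first.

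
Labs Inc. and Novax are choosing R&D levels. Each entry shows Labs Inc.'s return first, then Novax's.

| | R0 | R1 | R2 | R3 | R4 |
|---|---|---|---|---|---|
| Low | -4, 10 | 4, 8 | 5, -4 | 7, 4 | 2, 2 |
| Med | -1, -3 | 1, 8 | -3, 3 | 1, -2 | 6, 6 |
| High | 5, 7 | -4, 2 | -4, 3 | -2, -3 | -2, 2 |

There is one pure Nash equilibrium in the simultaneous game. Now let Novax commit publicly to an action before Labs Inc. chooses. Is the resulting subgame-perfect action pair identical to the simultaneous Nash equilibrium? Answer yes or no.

no

Backward induction with Novax moving first.
- R0: Labs Inc. compares -4, -1, 5 and picks High; Novax would get 7.
- R1: Labs Inc. compares 4, 1, -4 and picks Low; Novax would get 8.
- R2: Labs Inc. compares 5, -3, -4 and picks Low; Novax would get -4.
- R3: Labs Inc. compares 7, 1, -2 and picks Low; Novax would get 4.
- R4: Labs Inc. compares 2, 6, -2 and picks Med; Novax would get 6.
Among 7, 8, -4, 4, 6, the best is 8 at R1. Subgame-perfect outcome: (Low, R1) with payoffs (4, 8).
Under simultaneous play:
Labs Inc.'s best replies: R0→High; R1→Low; R2→Low; R3→Low; R4→Med.
Novax's best replies: Low→R0; Med→R1; High→R0.
Only (High, R0) has each player best-responding; Nash payoffs (5, 7).
Sequential outcome (Low, R1) differs from the Nash profile (High, R0).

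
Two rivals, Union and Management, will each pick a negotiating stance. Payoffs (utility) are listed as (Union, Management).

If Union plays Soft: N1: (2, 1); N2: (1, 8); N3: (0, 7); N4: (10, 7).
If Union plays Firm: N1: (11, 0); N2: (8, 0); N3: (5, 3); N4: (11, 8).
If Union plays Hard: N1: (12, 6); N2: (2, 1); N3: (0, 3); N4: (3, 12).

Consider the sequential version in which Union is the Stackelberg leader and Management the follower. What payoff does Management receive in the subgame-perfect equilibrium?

Management best-responds to each possible Union move:
- Soft: Management compares 1, 8, 7, 7 and picks N2; Union would get 1.
- Firm: Management compares 0, 0, 3, 8 and picks N4; Union would get 11.
- Hard: Management compares 6, 1, 3, 12 and picks N4; Union would get 3.
Maximizing over 1, 11, 3, Union chooses Firm. Subgame-perfect outcome: (Firm, N4) with payoffs (11, 8).

8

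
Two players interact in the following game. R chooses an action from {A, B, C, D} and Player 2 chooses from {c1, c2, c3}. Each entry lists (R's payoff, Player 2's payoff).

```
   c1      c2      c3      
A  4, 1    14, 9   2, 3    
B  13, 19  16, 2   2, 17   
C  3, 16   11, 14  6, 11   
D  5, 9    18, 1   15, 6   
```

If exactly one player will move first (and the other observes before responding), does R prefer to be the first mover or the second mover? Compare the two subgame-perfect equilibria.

first

If R leads: Player 2's best replies are A→c2, B→c1, C→c1, D→c1; R's induced payoffs 14, 13, 3, 5; outcome (A, c2), payoffs (14, 9).
If Player 2 leads: R's best replies are c1→B, c2→D, c3→D; Player 2's induced payoffs 19, 1, 6; outcome (B, c1), payoffs (13, 19).
R gets 14 moving first and 13 moving second, so R prefers to move first.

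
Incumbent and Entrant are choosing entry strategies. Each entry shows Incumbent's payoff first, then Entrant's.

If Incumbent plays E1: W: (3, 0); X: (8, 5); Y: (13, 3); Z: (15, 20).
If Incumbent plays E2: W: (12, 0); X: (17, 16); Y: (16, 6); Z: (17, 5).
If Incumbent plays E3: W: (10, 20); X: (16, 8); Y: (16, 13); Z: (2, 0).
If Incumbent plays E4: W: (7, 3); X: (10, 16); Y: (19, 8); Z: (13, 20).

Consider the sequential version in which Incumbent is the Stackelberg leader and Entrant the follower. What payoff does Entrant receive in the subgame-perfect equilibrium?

Entrant best-responds to each possible Incumbent move:
- E1: Entrant compares 0, 5, 3, 20 and picks Z; Incumbent would get 15.
- E2: Entrant compares 0, 16, 6, 5 and picks X; Incumbent would get 17.
- E3: Entrant compares 20, 8, 13, 0 and picks W; Incumbent would get 10.
- E4: Entrant compares 3, 16, 8, 20 and picks Z; Incumbent would get 13.
Maximizing over 15, 17, 10, 13, Incumbent chooses E2. Subgame-perfect outcome: (E2, X) with payoffs (17, 16).

16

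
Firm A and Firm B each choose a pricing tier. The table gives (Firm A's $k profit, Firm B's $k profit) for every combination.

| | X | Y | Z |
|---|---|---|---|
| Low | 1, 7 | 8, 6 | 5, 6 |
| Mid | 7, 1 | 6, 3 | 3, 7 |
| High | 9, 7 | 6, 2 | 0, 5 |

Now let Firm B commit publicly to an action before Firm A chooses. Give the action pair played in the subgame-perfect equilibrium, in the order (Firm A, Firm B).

Solve by backward induction (Firm B leads).
- X: Firm A compares 1, 7, 9 and picks High; Firm B would get 7.
- Y: Firm A compares 8, 6, 6 and picks Low; Firm B would get 6.
- Z: Firm A compares 5, 3, 0 and picks Low; Firm B would get 6.
Maximizing over 7, 6, 6, Firm B chooses X. Subgame-perfect outcome: (High, X) with payoffs (9, 7).

(High, X)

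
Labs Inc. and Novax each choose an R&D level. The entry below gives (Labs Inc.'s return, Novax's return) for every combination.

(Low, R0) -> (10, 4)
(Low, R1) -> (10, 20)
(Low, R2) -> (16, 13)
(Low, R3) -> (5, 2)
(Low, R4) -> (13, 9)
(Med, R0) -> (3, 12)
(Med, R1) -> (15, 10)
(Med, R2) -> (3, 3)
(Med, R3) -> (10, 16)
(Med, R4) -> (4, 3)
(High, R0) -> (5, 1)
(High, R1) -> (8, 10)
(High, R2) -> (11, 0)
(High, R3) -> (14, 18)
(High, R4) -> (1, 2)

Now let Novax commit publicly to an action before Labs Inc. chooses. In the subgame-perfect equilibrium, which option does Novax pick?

R3

Solve by backward induction (Novax leads).
- R0 → Labs Inc. plays Low (best of 10, 3, 5); Novax gets 4.
- R1 → Labs Inc. plays Med (best of 10, 15, 8); Novax gets 10.
- R2 → Labs Inc. plays Low (best of 16, 3, 11); Novax gets 13.
- R3 → Labs Inc. plays High (best of 5, 10, 14); Novax gets 18.
- R4 → Labs Inc. plays Low (best of 13, 4, 1); Novax gets 9.
Novax's induced payoffs are 4, 10, 13, 18, 9, so Novax commits to R3. Subgame-perfect outcome: (High, R3) with payoffs (14, 18).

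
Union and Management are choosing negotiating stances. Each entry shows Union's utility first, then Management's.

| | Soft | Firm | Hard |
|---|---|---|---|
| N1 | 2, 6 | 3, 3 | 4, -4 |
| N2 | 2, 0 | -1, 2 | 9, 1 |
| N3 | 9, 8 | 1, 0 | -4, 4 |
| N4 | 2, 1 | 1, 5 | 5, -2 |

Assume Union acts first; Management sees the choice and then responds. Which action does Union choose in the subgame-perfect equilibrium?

N3

Work backward from Management's decision.
- N1: Management compares 6, 3, -4 and picks Soft; Union would get 2.
- N2: Management compares 0, 2, 1 and picks Firm; Union would get -1.
- N3: Management compares 8, 0, 4 and picks Soft; Union would get 9.
- N4: Management compares 1, 5, -2 and picks Firm; Union would get 1.
Maximizing over 2, -1, 9, 1, Union chooses N3. Subgame-perfect outcome: (N3, Soft) with payoffs (9, 8).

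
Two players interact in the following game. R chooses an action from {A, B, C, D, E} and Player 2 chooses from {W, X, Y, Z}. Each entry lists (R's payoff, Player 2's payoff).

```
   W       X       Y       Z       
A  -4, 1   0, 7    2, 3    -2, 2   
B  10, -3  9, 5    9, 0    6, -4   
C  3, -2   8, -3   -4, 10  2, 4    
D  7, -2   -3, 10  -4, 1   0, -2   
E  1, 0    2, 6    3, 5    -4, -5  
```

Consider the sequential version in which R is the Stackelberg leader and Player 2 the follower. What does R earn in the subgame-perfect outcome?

9

Work backward from Player 2's decision.
- A → Player 2 plays X (best of 1, 7, 3, 2); R gets 0.
- B → Player 2 plays X (best of -3, 5, 0, -4); R gets 9.
- C → Player 2 plays Y (best of -2, -3, 10, 4); R gets -4.
- D → Player 2 plays X (best of -2, 10, 1, -2); R gets -3.
- E → Player 2 plays X (best of 0, 6, 5, -5); R gets 2.
Maximizing over 0, 9, -4, -3, 2, R chooses B. Subgame-perfect outcome: (B, X) with payoffs (9, 5).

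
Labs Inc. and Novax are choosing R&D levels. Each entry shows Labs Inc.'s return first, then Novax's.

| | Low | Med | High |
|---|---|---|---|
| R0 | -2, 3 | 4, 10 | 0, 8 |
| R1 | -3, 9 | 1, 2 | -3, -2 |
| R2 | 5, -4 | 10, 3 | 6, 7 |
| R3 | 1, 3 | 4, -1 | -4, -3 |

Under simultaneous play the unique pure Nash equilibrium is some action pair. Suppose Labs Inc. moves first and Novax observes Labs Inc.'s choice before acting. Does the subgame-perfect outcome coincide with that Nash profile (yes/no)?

Work backward from Novax's decision.
- R0: BR = Med, leader payoff 4.
- R1: BR = Low, leader payoff -3.
- R2: BR = High, leader payoff 6.
- R3: BR = Low, leader payoff 1.
Among 4, -3, 6, 1, the best is 6 at R2. Subgame-perfect outcome: (R2, High) with payoffs (6, 7).
Under simultaneous play:
Labs Inc.'s best replies: Low→R2; Med→R2; High→R2.
Novax's best replies: R0→Med; R1→Low; R2→High; R3→Low.
The unique mutual best reply is (R2, High), giving (6, 7).
Sequential outcome (R2, High) coincides with the Nash profile (R2, High).

yes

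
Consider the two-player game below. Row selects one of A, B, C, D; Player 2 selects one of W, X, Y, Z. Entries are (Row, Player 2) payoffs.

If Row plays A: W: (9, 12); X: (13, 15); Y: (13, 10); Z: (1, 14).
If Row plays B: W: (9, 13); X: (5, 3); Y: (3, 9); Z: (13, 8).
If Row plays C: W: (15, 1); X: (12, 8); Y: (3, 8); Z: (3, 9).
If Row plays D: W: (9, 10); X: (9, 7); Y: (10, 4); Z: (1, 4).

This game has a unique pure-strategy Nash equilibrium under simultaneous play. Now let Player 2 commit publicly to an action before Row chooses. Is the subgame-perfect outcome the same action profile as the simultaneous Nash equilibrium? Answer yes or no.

yes

Backward induction with Player 2 moving first.
- W: Row compares 9, 9, 15, 9 and picks C; Player 2 would get 1.
- X: Row compares 13, 5, 12, 9 and picks A; Player 2 would get 15.
- Y: Row compares 13, 3, 3, 10 and picks A; Player 2 would get 10.
- Z: Row compares 1, 13, 3, 1 and picks B; Player 2 would get 8.
Maximizing over 1, 15, 10, 8, Player 2 chooses X. Subgame-perfect outcome: (A, X) with payoffs (13, 15).
Now find the simultaneous Nash equilibrium.
Row's best replies: W→C; X→A; Y→A; Z→B.
Player 2's best replies: A→X; B→W; C→Z; D→W.
Only (A, X) has each player best-responding; Nash payoffs (13, 15).
Sequential outcome (A, X) coincides with the Nash profile (A, X).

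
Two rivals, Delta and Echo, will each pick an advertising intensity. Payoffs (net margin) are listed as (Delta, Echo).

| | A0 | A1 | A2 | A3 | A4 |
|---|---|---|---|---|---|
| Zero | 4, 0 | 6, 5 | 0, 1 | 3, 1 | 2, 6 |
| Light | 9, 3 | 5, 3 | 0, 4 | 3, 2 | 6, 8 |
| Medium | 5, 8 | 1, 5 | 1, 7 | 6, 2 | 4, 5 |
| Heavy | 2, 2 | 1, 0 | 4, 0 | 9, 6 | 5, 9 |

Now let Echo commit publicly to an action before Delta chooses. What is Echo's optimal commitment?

A4

Solve by backward induction (Echo leads).
- A0: BR = Light, leader payoff 3.
- A1: BR = Zero, leader payoff 5.
- A2: BR = Heavy, leader payoff 0.
- A3: BR = Heavy, leader payoff 6.
- A4: BR = Light, leader payoff 8.
Among 3, 5, 0, 6, 8, the best is 8 at A4. Subgame-perfect outcome: (Light, A4) with payoffs (6, 8).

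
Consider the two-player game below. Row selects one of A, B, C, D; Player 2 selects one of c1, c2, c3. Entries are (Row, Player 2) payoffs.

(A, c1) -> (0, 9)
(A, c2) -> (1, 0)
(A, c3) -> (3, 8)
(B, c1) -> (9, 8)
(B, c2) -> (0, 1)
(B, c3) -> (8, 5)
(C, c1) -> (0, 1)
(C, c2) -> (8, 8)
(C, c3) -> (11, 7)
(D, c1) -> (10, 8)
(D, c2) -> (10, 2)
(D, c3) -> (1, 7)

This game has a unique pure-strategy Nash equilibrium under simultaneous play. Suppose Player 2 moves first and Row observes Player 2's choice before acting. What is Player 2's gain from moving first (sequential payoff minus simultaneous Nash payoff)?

Backward induction with Player 2 moving first.
- c1: BR = D, leader payoff 8.
- c2: BR = D, leader payoff 2.
- c3: BR = C, leader payoff 7.
Player 2's induced payoffs are 8, 2, 7, so Player 2 commits to c1. Subgame-perfect outcome: (D, c1) with payoffs (10, 8).
Under simultaneous play:
Row's best replies: c1→D; c2→D; c3→C.
Player 2's best replies: A→c1; B→c1; C→c2; D→c1.
Only (D, c1) has each player best-responding; Nash payoffs (10, 8).
Player 2's commitment gain: 8 − 8 = 0.

0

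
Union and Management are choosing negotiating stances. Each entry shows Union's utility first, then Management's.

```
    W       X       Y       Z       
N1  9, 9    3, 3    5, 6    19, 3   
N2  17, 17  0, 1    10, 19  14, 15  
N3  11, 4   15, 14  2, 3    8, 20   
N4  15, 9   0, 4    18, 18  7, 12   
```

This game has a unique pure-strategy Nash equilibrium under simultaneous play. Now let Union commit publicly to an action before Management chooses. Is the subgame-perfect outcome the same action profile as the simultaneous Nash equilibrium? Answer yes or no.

yes

Backward induction with Union moving first.
- N1 → Management plays W (best of 9, 3, 6, 3); Union gets 9.
- N2 → Management plays Y (best of 17, 1, 19, 15); Union gets 10.
- N3 → Management plays Z (best of 4, 14, 3, 20); Union gets 8.
- N4 → Management plays Y (best of 9, 4, 18, 12); Union gets 18.
Maximizing over 9, 10, 8, 18, Union chooses N4. Subgame-perfect outcome: (N4, Y) with payoffs (18, 18).
For the simultaneous game, intersect best replies.
Union's best replies: W→N2; X→N3; Y→N4; Z→N1.
Management's best replies: N1→W; N2→Y; N3→Z; N4→Y.
Only (N4, Y) has each player best-responding; Nash payoffs (18, 18).
Sequential outcome (N4, Y) coincides with the Nash profile (N4, Y).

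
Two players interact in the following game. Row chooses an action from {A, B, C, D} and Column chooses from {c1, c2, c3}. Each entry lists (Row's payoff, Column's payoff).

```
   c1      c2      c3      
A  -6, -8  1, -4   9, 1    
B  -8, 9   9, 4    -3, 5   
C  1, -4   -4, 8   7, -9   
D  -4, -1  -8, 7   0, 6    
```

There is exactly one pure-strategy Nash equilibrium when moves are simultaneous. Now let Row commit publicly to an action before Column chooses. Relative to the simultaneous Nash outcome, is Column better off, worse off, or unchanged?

unchanged

Backward induction with Row moving first.
- A: Column compares -8, -4, 1 and picks c3; Row would get 9.
- B: Column compares 9, 4, 5 and picks c1; Row would get -8.
- C: Column compares -4, 8, -9 and picks c2; Row would get -4.
- D: Column compares -1, 7, 6 and picks c2; Row would get -8.
Among 9, -8, -4, -8, the best is 9 at A. Subgame-perfect outcome: (A, c3) with payoffs (9, 1).
Under simultaneous play:
Row's best replies: c1→C; c2→B; c3→A.
Column's best replies: A→c3; B→c1; C→c2; D→c2.
The unique mutual best reply is (A, c3), giving (9, 1).
Column earns 1 sequentially versus 1 at the Nash outcome: unchanged.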